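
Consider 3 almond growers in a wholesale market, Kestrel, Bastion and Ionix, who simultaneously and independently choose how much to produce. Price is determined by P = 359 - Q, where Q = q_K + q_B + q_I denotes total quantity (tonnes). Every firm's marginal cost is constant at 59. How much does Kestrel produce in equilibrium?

A representative firm's profit is π_i = q_i(359 - Q) - 59q_i.
First-order condition (treating rivals' output as given): 300 - 2q_i - Σ_{j≠i} q_j = 0.
With identical firms every q_j equals q_i, so Σ_{j≠i} q_j = 2q_i and 300 = 4q_i, giving q_i = 75.

75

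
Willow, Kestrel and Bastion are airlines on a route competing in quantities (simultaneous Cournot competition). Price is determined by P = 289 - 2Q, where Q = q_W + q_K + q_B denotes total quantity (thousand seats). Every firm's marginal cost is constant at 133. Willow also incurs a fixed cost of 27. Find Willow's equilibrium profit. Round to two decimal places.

733.50

Each firm earns π_i = (289 - 2Q)q_i - 133q_i.
First-order condition (treating rivals' output as given): 156 - 4q_i - 2·Σ_{j≠i} q_j = 0.
With identical firms every q_j equals q_i, so Σ_{j≠i} q_j = 2q_i and 156 = 8q_i, giving q_i = 39/2.
Price P = 289 - 2·(117/2) = 172.
Willow's profit: (172 - 133)·(39/2) - 27 = 1467/2.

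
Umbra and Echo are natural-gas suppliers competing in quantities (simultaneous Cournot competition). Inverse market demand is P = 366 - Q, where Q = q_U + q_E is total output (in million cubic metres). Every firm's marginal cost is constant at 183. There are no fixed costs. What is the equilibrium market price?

244

A representative firm's profit is π_i = q_i(366 - Q) - 183q_i.
First-order condition (treating rivals' output as given): 183 - 2q_i - q_j = 0.
With identical firms every q_j equals q_i, so q_j = q_i and 183 = 3q_i, giving q_i = 61.
Total output Q = 122, so price P = 366 - 122 = 244.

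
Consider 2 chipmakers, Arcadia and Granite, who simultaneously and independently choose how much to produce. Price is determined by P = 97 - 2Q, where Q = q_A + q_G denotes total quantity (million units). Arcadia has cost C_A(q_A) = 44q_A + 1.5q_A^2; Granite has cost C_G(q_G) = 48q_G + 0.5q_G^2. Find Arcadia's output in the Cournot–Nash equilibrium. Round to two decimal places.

Arcadia's profit: π_A = (97 - 2Q)q_A - (44q_A + (3/2)q_A²). Setting ∂π_A/∂q_A = 0: 53 - 7q_A - 2(q_G) = 0.
Granite's profit: π_G = (97 - 2Q)q_G - (48q_G + (1/2)q_G²). Setting ∂π_G/∂q_G = 0: 49 - 5q_G - 2(q_A) = 0.
So q_A = (53 - 2q_G)/7 and q_G = (49 - 2q_A)/5.
Solving the pair: q_A = 167/31, q_G = 237/31.

5.39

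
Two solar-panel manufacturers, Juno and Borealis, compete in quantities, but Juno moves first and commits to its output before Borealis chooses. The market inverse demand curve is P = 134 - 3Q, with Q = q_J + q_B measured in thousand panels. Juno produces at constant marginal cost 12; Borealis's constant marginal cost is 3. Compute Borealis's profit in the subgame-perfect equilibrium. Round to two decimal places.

The follower Borealis best-responds to any q_J: π_B = (134 - 3Q)q_B - 3q_B.
Follower FOC: 131 - 3q_J - 6q_B = 0, so q_B(q_J) = (131 - 3q_J)/6.
The leader anticipates this reaction. Substituting into P = 134 - 3Q gives P = 137/2 - (3/2)q_J, so π_J = (137/2 - (3/2)q_J)q_J - 12q_J.
The leader's first-order condition 113/2 - 3q_J = 0 yields q_J = 113/6.
Then q_B = (131 - 3·(113/6))/6 = 149/12.
Price P = 134 - 3·(125/4) = 161/4.
Borealis's profit: (161/4 - 3)·(149/12) = 462.5208.

462.52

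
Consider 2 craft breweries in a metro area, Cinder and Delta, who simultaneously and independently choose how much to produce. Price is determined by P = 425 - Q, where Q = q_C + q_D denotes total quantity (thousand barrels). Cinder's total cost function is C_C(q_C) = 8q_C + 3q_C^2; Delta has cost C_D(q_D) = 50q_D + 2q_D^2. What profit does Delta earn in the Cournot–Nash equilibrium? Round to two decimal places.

Cinder's profit: π_C = (425 - Q)q_C - (8q_C + 3q_C²). Setting ∂π_C/∂q_C = 0: 417 - 8q_C - (q_D) = 0.
Delta's profit: π_D = (425 - Q)q_D - (50q_D + 2q_D²). Setting ∂π_D/∂q_D = 0: 375 - 6q_D - (q_C) = 0.
So q_C = (417 - q_D)/8 and q_D = (375 - q_C)/6.
Solving the pair: q_C = 45.2553, q_D = 54.9574.
Price P = 425 - 100.2128 = 324.7872.
Delta's profit: 324.7872·54.9574 - 50·54.9574 - 2·54.9574² = 9060.9629.

9060.96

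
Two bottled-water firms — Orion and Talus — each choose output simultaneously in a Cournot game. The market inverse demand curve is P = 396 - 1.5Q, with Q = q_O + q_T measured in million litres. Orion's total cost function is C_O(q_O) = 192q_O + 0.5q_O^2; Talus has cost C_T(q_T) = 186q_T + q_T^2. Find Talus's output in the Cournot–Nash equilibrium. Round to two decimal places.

30.08

Orion's profit: π_O = (396 - 1.5Q)q_O - (192q_O + (1/2)q_O²). Setting ∂π_O/∂q_O = 0: 204 - 4q_O - (3/2)(q_T) = 0.
Talus's profit: π_T = (396 - 1.5Q)q_T - (186q_T + q_T²). Setting ∂π_T/∂q_T = 0: 210 - 5q_T - (3/2)(q_O) = 0.
So q_O = (204 - (3/2)q_T)/4 and q_T = (210 - (3/2)q_O)/5.
Substituting one into the other gives q_O = 39.7183 and q_T = 30.0845.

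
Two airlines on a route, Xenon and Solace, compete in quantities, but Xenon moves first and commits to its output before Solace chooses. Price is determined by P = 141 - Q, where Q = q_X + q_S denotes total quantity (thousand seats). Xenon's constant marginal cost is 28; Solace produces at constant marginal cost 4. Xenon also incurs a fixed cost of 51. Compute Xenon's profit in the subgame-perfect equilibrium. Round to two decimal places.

939.13

Solve by backward induction. Given q_X, the follower Solace maximises π_S = (141 - q_X - q_S)q_S - 4q_S.
Setting the follower's marginal profit to zero, 137 - q_X - 2q_S = 0, i.e. q_S = (137 - q_X)/2.
The leader anticipates this reaction. Substituting into P = 141 - Q gives P = 145/2 - (1/2)q_X, so π_X = (145/2 - (1/2)q_X)q_X - 28q_X.
Leader FOC: 89/2 - q_X = 0, so q_X = 89/2.
Then q_S = (137 - 89/2)/2 = 185/4.
Price P = 141 - 363/4 = 201/4.
Xenon's profit: (201/4 - 28)·(89/2) - 51 = 939.1250.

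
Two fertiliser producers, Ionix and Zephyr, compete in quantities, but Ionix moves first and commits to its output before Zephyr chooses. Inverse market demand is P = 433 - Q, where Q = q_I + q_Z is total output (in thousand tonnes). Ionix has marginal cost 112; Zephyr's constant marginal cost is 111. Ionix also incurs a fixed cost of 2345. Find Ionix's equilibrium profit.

The follower Zephyr best-responds to any q_I: π_Z = (433 - Q)q_Z - 111q_Z.
Follower FOC: 322 - q_I - 2q_Z = 0, so q_Z(q_I) = (322 - q_I)/2.
Ionix substitutes q_Z(q_I) into its own profit: π_I = q_I(433 - q_I - (322 - q_I)/2) - 112q_I = (272 - (1/2)q_I)q_I - 112q_I.
Maximising: ∂π_I/∂q_I = 160 - q_I = 0, giving q_I = 160.
Then q_Z = (322 - 160)/2 = 81.
Price P = 433 - 241 = 192.
Ionix's profit: (192 - 112)·160 - 2345 = 10455.

10455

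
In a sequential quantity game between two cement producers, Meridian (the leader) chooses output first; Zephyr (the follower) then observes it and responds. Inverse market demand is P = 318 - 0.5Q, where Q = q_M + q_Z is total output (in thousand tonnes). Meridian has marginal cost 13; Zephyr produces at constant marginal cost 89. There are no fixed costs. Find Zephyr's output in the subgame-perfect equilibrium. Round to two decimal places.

Solve by backward induction. Given q_M, the follower Zephyr maximises π_Z = (318 - (1/2)q_M - (1/2)q_Z)q_Z - 89q_Z.
Follower FOC: 229 - (1/2)q_M - q_Z = 0, so q_Z(q_M) = (229 - (1/2)q_M).
Meridian substitutes q_Z(q_M) into its own profit: π_M = q_M(318 - (1/2)q_M - (229 - (1/2)q_M)/2) - 13q_M = (407/2 - (1/4)q_M)q_M - 13q_M.
Maximising: ∂π_M/∂q_M = 381/2 - (1/2)q_M = 0, giving q_M = 381.
Then q_Z = (229 - (1/2)·381) = 77/2.

38.50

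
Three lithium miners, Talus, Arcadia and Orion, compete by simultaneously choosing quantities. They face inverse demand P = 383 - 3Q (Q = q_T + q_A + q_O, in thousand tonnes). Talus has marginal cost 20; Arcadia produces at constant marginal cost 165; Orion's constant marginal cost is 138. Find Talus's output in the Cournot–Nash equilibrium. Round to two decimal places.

Talus's profit: π_T = (383 - 3Q)q_T - (20q_T). Setting ∂π_T/∂q_T = 0: 363 - 6q_T - 3(q_A + q_O) = 0.
Arcadia's first-order condition: 218 - 6q_A - 3(q_T + q_O) = 0.
Orion's profit: π_O = (383 - 3Q)q_O - (138q_O). Setting ∂π_O/∂q_O = 0: 245 - 6q_O - 3(q_T + q_A) = 0.
Summing all 3 equations gives 826 − 12Q = 0, hence Q = 413/6.
Back-substituting: q_T = (363 − 413/2)/3 = 313/6, q_A = (218 − 413/2)/3 = 23/6, q_O = (245 − 413/2)/3 = 77/6.

52.17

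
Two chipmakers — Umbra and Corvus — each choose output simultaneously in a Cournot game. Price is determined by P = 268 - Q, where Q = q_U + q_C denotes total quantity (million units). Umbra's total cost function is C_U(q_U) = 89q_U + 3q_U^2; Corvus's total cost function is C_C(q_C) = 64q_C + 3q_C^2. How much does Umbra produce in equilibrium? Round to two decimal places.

19.49

Umbra's profit: π_U = (268 - Q)q_U - (89q_U + 3q_U²). Setting ∂π_U/∂q_U = 0: 179 - 8q_U - (q_C) = 0.
Corvus's profit: π_C = (268 - Q)q_C - (64q_C + 3q_C²). Setting ∂π_C/∂q_C = 0: 204 - 8q_C - (q_U) = 0.
So q_U = (179 - q_C)/8 and q_C = (204 - q_U)/8.
Solving the pair: q_U = 1228/63, q_C = 1453/63.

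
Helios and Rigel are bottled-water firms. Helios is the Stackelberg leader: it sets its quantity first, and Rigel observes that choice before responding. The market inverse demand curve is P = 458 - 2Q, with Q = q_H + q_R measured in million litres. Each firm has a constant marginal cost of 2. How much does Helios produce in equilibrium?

114

Solve by backward induction. Given q_H, the follower Rigel maximises π_R = (458 - 2q_H - 2q_R)q_R - 2q_R.
Setting the follower's marginal profit to zero, 456 - 2q_H - 4q_R = 0, i.e. q_R = (456 - 2q_H)/4.
The leader anticipates this reaction. Substituting into P = 458 - 2Q gives P = 230 - q_H, so π_H = (230 - q_H)q_H - 2q_H.
Leader FOC: 228 - 2q_H = 0, so q_H = 114.
Then q_R = (456 - 2·114)/4 = 57.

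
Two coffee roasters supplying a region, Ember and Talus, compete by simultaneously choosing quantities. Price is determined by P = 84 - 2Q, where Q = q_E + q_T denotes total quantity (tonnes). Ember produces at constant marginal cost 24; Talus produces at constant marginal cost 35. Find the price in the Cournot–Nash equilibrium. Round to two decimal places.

Ember's profit: π_E = (84 - 2Q)q_E - (24q_E). Setting ∂π_E/∂q_E = 0: 60 - 4q_E - 2(q_T) = 0.
Talus's profit: π_T = (84 - 2Q)q_T - (35q_T). Setting ∂π_T/∂q_T = 0: 49 - 4q_T - 2(q_E) = 0.
Rearranging gives the reaction functions q_E = (60 - 2q_T)/4 and q_T = (49 - 2q_E)/4.
Substituting one into the other gives q_E = 71/6 and q_T = 19/3.
Total output Q = 109/6, so price P = 84 - 2·(109/6) = 143/3.

47.67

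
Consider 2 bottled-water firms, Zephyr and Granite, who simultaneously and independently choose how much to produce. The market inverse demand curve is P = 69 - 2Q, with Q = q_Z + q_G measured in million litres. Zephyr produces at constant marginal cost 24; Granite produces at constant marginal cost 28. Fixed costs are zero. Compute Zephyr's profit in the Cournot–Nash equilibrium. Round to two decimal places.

133.39

Zephyr's profit: π_Z = (69 - 2Q)q_Z - (24q_Z). Setting ∂π_Z/∂q_Z = 0: 45 - 4q_Z - 2(q_G) = 0.
Granite's profit: π_G = (69 - 2Q)q_G - (28q_G). Setting ∂π_G/∂q_G = 0: 41 - 4q_G - 2(q_Z) = 0.
Rearranging gives the reaction functions q_Z = (45 - 2q_G)/4 and q_G = (41 - 2q_Z)/4.
Solving the pair: q_Z = 49/6, q_G = 37/6.
Price P = 69 - 2·(43/3) = 121/3.
Zephyr's profit: (121/3 - 24)·(49/6) = 133.3889.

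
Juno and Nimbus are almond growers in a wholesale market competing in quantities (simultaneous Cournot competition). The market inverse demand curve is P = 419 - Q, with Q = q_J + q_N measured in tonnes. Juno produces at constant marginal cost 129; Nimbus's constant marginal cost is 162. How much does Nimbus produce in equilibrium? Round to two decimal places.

Juno's profit: π_J = (419 - Q)q_J - (129q_J). Setting ∂π_J/∂q_J = 0: 290 - 2q_J - (q_N) = 0.
Nimbus's first-order condition: 257 - 2q_N - (q_J) = 0.
So q_J = (290 - q_N)/2 and q_N = (257 - q_J)/2.
Solving the pair: q_J = 323/3, q_N = 224/3.

74.67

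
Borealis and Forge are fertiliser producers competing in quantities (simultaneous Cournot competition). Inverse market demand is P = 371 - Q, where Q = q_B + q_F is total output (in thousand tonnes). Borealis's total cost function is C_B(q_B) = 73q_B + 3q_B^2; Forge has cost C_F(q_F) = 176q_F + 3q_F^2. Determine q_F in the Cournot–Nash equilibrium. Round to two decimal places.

Borealis's profit: π_B = (371 - Q)q_B - (73q_B + 3q_B²). Setting ∂π_B/∂q_B = 0: 298 - 8q_B - (q_F) = 0.
Forge's first-order condition: 195 - 8q_F - (q_B) = 0.
Rearranging gives the reaction functions q_B = (298 - q_F)/8 and q_F = (195 - q_B)/8.
Solving the pair: q_B = 34.7460, q_F = 1262/63.

20.03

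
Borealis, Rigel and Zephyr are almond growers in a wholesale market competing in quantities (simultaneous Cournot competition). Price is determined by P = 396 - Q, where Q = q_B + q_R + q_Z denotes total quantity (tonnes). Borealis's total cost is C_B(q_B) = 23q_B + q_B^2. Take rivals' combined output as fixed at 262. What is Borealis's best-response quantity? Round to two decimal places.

27.75

With rivals' combined output fixed at 262, Borealis's profit is π_B = (396 - 262 - q_B)q_B - (23q_B + q_B²) = (134 - q_B)q_B - (23q_B + q_B²).
∂π_B/∂q_B = 111 - 4q_B = 0, so q_B = 111/4.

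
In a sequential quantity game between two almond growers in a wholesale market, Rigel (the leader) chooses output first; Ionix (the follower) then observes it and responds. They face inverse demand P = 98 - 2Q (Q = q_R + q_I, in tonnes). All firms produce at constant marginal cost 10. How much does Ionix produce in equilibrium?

11

The follower Ionix best-responds to any q_R: π_I = (98 - 2Q)q_I - 10q_I.
Setting the follower's marginal profit to zero, 88 - 2q_R - 4q_I = 0, i.e. q_I = (88 - 2q_R)/4.
The leader anticipates this reaction. Substituting into P = 98 - 2Q gives P = 54 - q_R, so π_R = (54 - q_R)q_R - 10q_R.
Leader FOC: 44 - 2q_R = 0, so q_R = 22.
Then q_I = (88 - 2·22)/4 = 11.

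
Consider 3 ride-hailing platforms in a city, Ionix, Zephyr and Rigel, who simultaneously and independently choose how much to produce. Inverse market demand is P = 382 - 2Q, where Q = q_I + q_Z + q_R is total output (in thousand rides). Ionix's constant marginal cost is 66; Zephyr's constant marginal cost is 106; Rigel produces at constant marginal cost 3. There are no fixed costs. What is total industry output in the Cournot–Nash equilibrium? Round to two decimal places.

Ionix's profit: π_I = (382 - 2Q)q_I - (66q_I). Setting ∂π_I/∂q_I = 0: 316 - 4q_I - 2(q_Z + q_R) = 0.
Zephyr's first-order condition: 276 - 4q_Z - 2(q_I + q_R) = 0.
Rigel's profit: π_R = (382 - 2Q)q_R - (3q_R). Setting ∂π_R/∂q_R = 0: 379 - 4q_R - 2(q_I + q_Z) = 0.
Adding the 3 conditions: 971 − 4Q − 4Q = 0, i.e. Q = 971/8.
Back-substituting: q_I = (316 − 971/4)/2 = 293/8, q_Z = (276 − 971/4)/2 = 133/8, q_R = (379 − 971/4)/2 = 545/8.
Total output Q = 293/8 + 133/8 + 545/8 = 971/8.

121.38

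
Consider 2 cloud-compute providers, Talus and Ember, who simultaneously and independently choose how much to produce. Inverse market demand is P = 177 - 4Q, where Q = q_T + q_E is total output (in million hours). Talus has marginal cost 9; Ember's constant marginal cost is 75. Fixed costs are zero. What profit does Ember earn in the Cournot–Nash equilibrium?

Talus's profit: π_T = (177 - 4Q)q_T - (9q_T). Setting ∂π_T/∂q_T = 0: 168 - 8q_T - 4(q_E) = 0.
Ember's profit: π_E = (177 - 4Q)q_E - (75q_E). Setting ∂π_E/∂q_E = 0: 102 - 8q_E - 4(q_T) = 0.
Rearranging gives the reaction functions q_T = (168 - 4q_E)/8 and q_E = (102 - 4q_T)/8.
Substituting one into the other gives q_T = 39/2 and q_E = 3.
Price P = 177 - 4·(45/2) = 87.
Ember's profit: (87 - 75)·3 = 36.

36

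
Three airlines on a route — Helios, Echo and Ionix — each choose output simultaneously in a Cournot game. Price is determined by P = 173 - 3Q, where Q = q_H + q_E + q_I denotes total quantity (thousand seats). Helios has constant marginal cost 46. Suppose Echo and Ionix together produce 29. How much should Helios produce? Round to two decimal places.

With rivals' combined output fixed at 29, Helios's profit is π_H = (173 - 3·29 - 3q_H)q_H - (46q_H) = (86 - 3q_H)q_H - (46q_H).
∂π_H/∂q_H = 40 - 6q_H = 0, so q_H = 20/3.

6.67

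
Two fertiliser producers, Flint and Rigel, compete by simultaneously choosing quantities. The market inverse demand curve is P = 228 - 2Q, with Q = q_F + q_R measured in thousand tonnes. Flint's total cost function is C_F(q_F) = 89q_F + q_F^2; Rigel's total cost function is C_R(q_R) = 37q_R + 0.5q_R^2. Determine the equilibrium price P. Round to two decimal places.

137.15

Flint's profit: π_F = (228 - 2Q)q_F - (89q_F + q_F²). Setting ∂π_F/∂q_F = 0: 139 - 6q_F - 2(q_R) = 0.
Rigel's first-order condition: 191 - 5q_R - 2(q_F) = 0.
Rearranging gives the reaction functions q_F = (139 - 2q_R)/6 and q_R = (191 - 2q_F)/5.
Solving the pair: q_F = 313/26, q_R = 434/13.
Total output Q = 1181/26, so price P = 228 - 2·(1181/26) = 1783/13.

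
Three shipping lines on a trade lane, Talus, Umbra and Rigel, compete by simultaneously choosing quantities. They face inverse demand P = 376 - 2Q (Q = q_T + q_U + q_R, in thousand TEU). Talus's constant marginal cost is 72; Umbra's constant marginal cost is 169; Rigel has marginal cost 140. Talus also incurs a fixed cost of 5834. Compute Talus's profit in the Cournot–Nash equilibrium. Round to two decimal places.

1039.78

Talus's profit: π_T = (376 - 2Q)q_T - (72q_T). Setting ∂π_T/∂q_T = 0: 304 - 4q_T - 2(q_U + q_R) = 0.
Umbra's first-order condition: 207 - 4q_U - 2(q_T + q_R) = 0.
Rigel's profit: π_R = (376 - 2Q)q_R - (140q_R). Setting ∂π_R/∂q_R = 0: 236 - 4q_R - 2(q_T + q_U) = 0.
Adding the 3 first-order conditions: 747 − 8Q = 0, so Q = 747/8.
Back-substituting: q_T = (304 − 747/4)/2 = 469/8, q_U = (207 − 747/4)/2 = 81/8, q_R = (236 − 747/4)/2 = 197/8.
Price P = 376 - 2·(747/8) = 757/4.
Talus's profit: (757/4 - 72)·(469/8) - 5834 = 1039.7813.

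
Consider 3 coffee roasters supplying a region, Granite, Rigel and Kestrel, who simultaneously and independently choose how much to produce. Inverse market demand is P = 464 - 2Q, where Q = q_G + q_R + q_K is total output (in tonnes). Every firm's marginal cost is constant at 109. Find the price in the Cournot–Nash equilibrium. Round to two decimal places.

A representative firm's profit is π_i = q_i(464 - 2Q) - 109q_i.
Setting ∂π_i/∂q_i = 0 with rivals' quantities fixed: 355 - 4q_i - 2·Σ_{j≠i} q_j = 0.
By symmetry each firm produces the same amount; substituting Σ_{j≠i} q_j = 2q_i yields q_i = 355/8.
Total output Q = 1065/8, so price P = 464 - 2·(1065/8) = 791/4.

197.75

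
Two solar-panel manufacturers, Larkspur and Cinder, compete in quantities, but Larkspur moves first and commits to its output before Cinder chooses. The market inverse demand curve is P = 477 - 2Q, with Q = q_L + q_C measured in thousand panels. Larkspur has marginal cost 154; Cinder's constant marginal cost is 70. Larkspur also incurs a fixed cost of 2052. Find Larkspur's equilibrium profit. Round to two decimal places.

1518.06

Solve by backward induction. Given q_L, the follower Cinder maximises π_C = (477 - 2q_L - 2q_C)q_C - 70q_C.
Follower FOC: 407 - 2q_L - 4q_C = 0, so q_C(q_L) = (407 - 2q_L)/4.
The leader anticipates this reaction. Substituting into P = 477 - 2Q gives P = 547/2 - q_L, so π_L = (547/2 - q_L)q_L - 154q_L.
Maximising: ∂π_L/∂q_L = 239/2 - 2q_L = 0, giving q_L = 239/4.
Then q_C = (407 - 2·(239/4))/4 = 575/8.
Price P = 477 - 2·(1053/8) = 855/4.
Larkspur's profit: (855/4 - 154)·(239/4) - 2052 = 1518.0625.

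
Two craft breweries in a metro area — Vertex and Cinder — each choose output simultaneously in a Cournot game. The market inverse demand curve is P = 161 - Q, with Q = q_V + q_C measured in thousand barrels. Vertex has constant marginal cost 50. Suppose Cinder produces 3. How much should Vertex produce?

54

With the rival's output fixed at 3, Vertex's profit is π_V = (161 - 3 - q_V)q_V - (50q_V) = (158 - q_V)q_V - (50q_V).
∂π_V/∂q_V = 108 - 2q_V = 0, so q_V = 54.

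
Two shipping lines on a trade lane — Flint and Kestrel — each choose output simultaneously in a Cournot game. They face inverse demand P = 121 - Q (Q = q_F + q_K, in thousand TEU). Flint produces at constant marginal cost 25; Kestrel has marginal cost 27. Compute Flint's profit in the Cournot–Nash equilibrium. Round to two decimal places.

1067.11

Flint's profit: π_F = (121 - Q)q_F - (25q_F). Setting ∂π_F/∂q_F = 0: 96 - 2q_F - (q_K) = 0.
Kestrel's profit: π_K = (121 - Q)q_K - (27q_K). Setting ∂π_K/∂q_K = 0: 94 - 2q_K - (q_F) = 0.
Best responses: q_F = (96 - q_K)/2, q_K = (94 - q_F)/2.
Solving the pair: q_F = 98/3, q_K = 92/3.
Price P = 121 - 190/3 = 173/3.
Flint's profit: (173/3 - 25)·(98/3) = 1067.1111.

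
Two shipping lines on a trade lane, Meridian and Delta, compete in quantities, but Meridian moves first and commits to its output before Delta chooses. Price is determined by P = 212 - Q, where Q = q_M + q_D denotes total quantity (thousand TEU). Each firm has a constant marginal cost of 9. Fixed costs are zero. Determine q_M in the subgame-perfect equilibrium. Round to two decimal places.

Solve by backward induction. Given q_M, the follower Delta maximises π_D = (212 - q_M - q_D)q_D - 9q_D.
Follower FOC: 203 - q_M - 2q_D = 0, so q_D(q_M) = (203 - q_M)/2.
Meridian substitutes q_D(q_M) into its own profit: π_M = q_M(212 - q_M - (203 - q_M)/2) - 9q_M = (221/2 - (1/2)q_M)q_M - 9q_M.
The leader's first-order condition 203/2 - q_M = 0 yields q_M = 203/2.
Then q_D = (203 - 203/2)/2 = 203/4.

101.50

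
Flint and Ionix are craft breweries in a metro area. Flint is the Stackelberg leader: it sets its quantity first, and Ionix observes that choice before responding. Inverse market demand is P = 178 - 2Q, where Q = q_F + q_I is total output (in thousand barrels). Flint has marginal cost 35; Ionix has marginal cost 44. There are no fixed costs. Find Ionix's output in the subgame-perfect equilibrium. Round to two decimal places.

Solve by backward induction. Given q_F, the follower Ionix maximises π_I = (178 - 2q_F - 2q_I)q_I - 44q_I.
Follower FOC: 134 - 2q_F - 4q_I = 0, so q_I(q_F) = (134 - 2q_F)/4.
The leader anticipates this reaction. Substituting into P = 178 - 2Q gives P = 111 - q_F, so π_F = (111 - q_F)q_F - 35q_F.
Leader FOC: 76 - 2q_F = 0, so q_F = 38.
Then q_I = (134 - 2·38)/4 = 29/2.

14.50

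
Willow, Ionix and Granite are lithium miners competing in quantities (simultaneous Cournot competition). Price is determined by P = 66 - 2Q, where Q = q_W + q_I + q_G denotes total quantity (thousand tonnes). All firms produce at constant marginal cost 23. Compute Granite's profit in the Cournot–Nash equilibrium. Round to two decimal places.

A representative firm's profit is π_i = q_i(66 - 2Q) - 23q_i.
First-order condition (treating rivals' output as given): 43 - 4q_i - 2·Σ_{j≠i} q_j = 0.
By symmetry each firm produces the same amount; substituting Σ_{j≠i} q_j = 2q_i yields q_i = 43/8.
Price P = 66 - 2·(129/8) = 135/4.
Granite's profit: (135/4 - 23)·(43/8) = 1849/32.

57.78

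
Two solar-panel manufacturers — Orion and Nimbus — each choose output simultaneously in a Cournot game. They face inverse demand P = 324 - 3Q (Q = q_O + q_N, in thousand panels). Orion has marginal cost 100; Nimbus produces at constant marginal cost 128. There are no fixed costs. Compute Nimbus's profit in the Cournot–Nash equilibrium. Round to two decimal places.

1045.33

Orion's profit: π_O = (324 - 3Q)q_O - (100q_O). Setting ∂π_O/∂q_O = 0: 224 - 6q_O - 3(q_N) = 0.
Nimbus's profit: π_N = (324 - 3Q)q_N - (128q_N). Setting ∂π_N/∂q_N = 0: 196 - 6q_N - 3(q_O) = 0.
Best responses: q_O = (224 - 3q_N)/6, q_N = (196 - 3q_O)/6.
Substituting one into the other gives q_O = 28 and q_N = 56/3.
Price P = 324 - 3·(140/3) = 184.
Nimbus's profit: (184 - 128)·(56/3) = 1045.3333.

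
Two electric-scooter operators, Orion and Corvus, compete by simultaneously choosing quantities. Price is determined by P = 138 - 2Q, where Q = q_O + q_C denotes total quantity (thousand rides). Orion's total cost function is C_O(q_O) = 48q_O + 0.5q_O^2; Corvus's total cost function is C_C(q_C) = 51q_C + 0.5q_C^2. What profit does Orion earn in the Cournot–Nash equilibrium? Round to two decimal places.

431.84

Orion's profit: π_O = (138 - 2Q)q_O - (48q_O + (1/2)q_O²). Setting ∂π_O/∂q_O = 0: 90 - 5q_O - 2(q_C) = 0.
Corvus's profit: π_C = (138 - 2Q)q_C - (51q_C + (1/2)q_C²). Setting ∂π_C/∂q_C = 0: 87 - 5q_C - 2(q_O) = 0.
Rearranging gives the reaction functions q_O = (90 - 2q_C)/5 and q_C = (87 - 2q_O)/5.
Solving the pair: q_O = 92/7, q_C = 85/7.
Price P = 138 - 2·(177/7) = 612/7.
Orion's profit: (612/7)·(92/7) - 48·(92/7) - (1/2)(92/7)² = 431.8367.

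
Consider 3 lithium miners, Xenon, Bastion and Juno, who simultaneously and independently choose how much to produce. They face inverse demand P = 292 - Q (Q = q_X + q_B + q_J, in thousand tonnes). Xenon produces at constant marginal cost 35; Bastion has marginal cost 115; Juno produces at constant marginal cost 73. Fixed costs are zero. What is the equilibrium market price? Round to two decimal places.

Xenon's profit: π_X = (292 - Q)q_X - (35q_X). Setting ∂π_X/∂q_X = 0: 257 - 2q_X - (q_B + q_J) = 0.
Bastion's first-order condition: 177 - 2q_B - (q_X + q_J) = 0.
Juno's profit: π_J = (292 - Q)q_J - (73q_J). Setting ∂π_J/∂q_J = 0: 219 - 2q_J - (q_X + q_B) = 0.
Adding the 3 first-order conditions: 653 − 4Q = 0, so Q = 653/4.
Back-substituting: q_X = (257 − 653/4) = 375/4, q_B = (177 − 653/4) = 55/4, q_J = (219 − 653/4) = 223/4.
Total output Q = 653/4, so price P = 292 - 653/4 = 515/4.

128.75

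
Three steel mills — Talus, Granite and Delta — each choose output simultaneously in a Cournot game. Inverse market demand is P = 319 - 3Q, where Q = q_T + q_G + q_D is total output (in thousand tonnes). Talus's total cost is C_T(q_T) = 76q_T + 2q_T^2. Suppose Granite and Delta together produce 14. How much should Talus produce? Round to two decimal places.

With rivals' combined output fixed at 14, Talus's profit is π_T = (319 - 3·14 - 3q_T)q_T - (76q_T + 2q_T²) = (277 - 3q_T)q_T - (76q_T + 2q_T²).
∂π_T/∂q_T = 201 - 10q_T = 0, so q_T = 201/10.

20.10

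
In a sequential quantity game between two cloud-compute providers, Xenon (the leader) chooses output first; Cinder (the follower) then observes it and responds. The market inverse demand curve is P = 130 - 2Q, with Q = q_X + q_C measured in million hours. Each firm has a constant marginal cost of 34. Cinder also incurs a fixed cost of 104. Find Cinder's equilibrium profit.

Solve by backward induction. Given q_X, the follower Cinder maximises π_C = (130 - 2q_X - 2q_C)q_C - 34q_C.
Setting the follower's marginal profit to zero, 96 - 2q_X - 4q_C = 0, i.e. q_C = (96 - 2q_X)/4.
The leader anticipates this reaction. Substituting into P = 130 - 2Q gives P = 82 - q_X, so π_X = (82 - q_X)q_X - 34q_X.
Maximising: ∂π_X/∂q_X = 48 - 2q_X = 0, giving q_X = 24.
Then q_C = (96 - 2·24)/4 = 12.
Price P = 130 - 2·36 = 58.
Cinder's profit: (58 - 34)·12 - 104 = 184.

184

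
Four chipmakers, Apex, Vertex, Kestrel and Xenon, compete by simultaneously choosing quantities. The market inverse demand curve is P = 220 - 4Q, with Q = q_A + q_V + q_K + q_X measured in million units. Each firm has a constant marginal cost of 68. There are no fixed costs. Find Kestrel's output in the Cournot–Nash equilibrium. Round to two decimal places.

7.60

Each firm earns π_i = (220 - 4Q)q_i - 68q_i.
First-order condition (treating rivals' output as given): 152 - 8q_i - 4·Σ_{j≠i} q_j = 0.
With identical firms every q_j equals q_i, so Σ_{j≠i} q_j = 3q_i and 152 = 20q_i, giving q_i = 38/5.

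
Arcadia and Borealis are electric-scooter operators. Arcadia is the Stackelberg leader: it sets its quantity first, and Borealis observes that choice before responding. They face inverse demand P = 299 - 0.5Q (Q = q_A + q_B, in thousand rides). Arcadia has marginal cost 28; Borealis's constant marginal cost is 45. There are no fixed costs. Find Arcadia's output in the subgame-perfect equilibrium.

288

The follower Borealis best-responds to any q_A: π_B = (299 - 0.5Q)q_B - 45q_B.
Follower FOC: 254 - (1/2)q_A - q_B = 0, so q_B(q_A) = (254 - (1/2)q_A).
The leader anticipates this reaction. Substituting into P = 299 - 0.5Q gives P = 172 - (1/4)q_A, so π_A = (172 - (1/4)q_A)q_A - 28q_A.
Maximising: ∂π_A/∂q_A = 144 - (1/2)q_A = 0, giving q_A = 288.
Then q_B = (254 - (1/2)·288) = 110.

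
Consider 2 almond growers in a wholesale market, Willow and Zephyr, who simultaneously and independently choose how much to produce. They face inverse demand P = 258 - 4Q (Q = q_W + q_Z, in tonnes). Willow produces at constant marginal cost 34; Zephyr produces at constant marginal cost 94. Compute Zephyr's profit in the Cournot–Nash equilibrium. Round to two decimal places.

300.44

Willow's profit: π_W = (258 - 4Q)q_W - (34q_W). Setting ∂π_W/∂q_W = 0: 224 - 8q_W - 4(q_Z) = 0.
Zephyr's profit: π_Z = (258 - 4Q)q_Z - (94q_Z). Setting ∂π_Z/∂q_Z = 0: 164 - 8q_Z - 4(q_W) = 0.
Rearranging gives the reaction functions q_W = (224 - 4q_Z)/8 and q_Z = (164 - 4q_W)/8.
Solving the pair: q_W = 71/3, q_Z = 26/3.
Price P = 258 - 4·(97/3) = 386/3.
Zephyr's profit: (386/3 - 94)·(26/3) = 300.4444.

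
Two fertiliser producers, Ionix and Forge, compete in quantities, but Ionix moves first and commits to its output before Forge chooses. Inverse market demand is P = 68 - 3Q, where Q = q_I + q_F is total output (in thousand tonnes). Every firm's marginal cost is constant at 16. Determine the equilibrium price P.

Solve by backward induction. Given q_I, the follower Forge maximises π_F = (68 - 3q_I - 3q_F)q_F - 16q_F.
Follower FOC: 52 - 3q_I - 6q_F = 0, so q_F(q_I) = (52 - 3q_I)/6.
Ionix substitutes q_F(q_I) into its own profit: π_I = q_I(68 - 3q_I - (52 - 3q_I)/2) - 16q_I = (42 - (3/2)q_I)q_I - 16q_I.
The leader's first-order condition 26 - 3q_I = 0 yields q_I = 26/3.
Then q_F = (52 - 3·(26/3))/6 = 13/3.
Total output Q = 13, so price P = 68 - 3·13 = 29.

29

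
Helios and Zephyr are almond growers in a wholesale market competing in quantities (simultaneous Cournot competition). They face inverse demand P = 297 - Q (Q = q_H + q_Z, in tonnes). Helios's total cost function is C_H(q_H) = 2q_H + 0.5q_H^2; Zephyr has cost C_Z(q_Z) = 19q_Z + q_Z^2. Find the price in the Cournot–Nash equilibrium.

Helios's profit: π_H = (297 - Q)q_H - (2q_H + (1/2)q_H²). Setting ∂π_H/∂q_H = 0: 295 - 3q_H - (q_Z) = 0.
Zephyr's first-order condition: 278 - 4q_Z - (q_H) = 0.
So q_H = (295 - q_Z)/3 and q_Z = (278 - q_H)/4.
Substituting one into the other gives q_H = 82 and q_Z = 49.
Total output Q = 131, so price P = 297 - 131 = 166.

166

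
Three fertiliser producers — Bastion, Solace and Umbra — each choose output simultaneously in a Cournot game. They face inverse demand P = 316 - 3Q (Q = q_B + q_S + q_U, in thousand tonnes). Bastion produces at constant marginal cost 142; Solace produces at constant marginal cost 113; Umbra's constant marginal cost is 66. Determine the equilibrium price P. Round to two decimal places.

159.25

Bastion's profit: π_B = (316 - 3Q)q_B - (142q_B). Setting ∂π_B/∂q_B = 0: 174 - 6q_B - 3(q_S + q_U) = 0.
Solace's first-order condition: 203 - 6q_S - 3(q_B + q_U) = 0.
Umbra's first-order condition: 250 - 6q_U - 3(q_B + q_S) = 0.
Adding the 3 first-order conditions: 627 − 12Q = 0, so Q = 209/4.
Back-substituting: q_B = (174 − 627/4)/3 = 23/4, q_S = (203 − 627/4)/3 = 185/12, q_U = (250 − 627/4)/3 = 373/12.
Total output Q = 209/4, so price P = 316 - 3·(209/4) = 637/4.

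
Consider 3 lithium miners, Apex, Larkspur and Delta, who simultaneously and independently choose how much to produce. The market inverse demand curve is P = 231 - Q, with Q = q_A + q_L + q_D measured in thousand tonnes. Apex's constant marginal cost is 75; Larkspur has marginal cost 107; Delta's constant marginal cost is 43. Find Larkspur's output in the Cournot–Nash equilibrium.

7

Apex's profit: π_A = (231 - Q)q_A - (75q_A). Setting ∂π_A/∂q_A = 0: 156 - 2q_A - (q_L + q_D) = 0.
Larkspur's profit: π_L = (231 - Q)q_L - (107q_L). Setting ∂π_L/∂q_L = 0: 124 - 2q_L - (q_A + q_D) = 0.
Delta's profit: π_D = (231 - Q)q_D - (43q_D). Setting ∂π_D/∂q_D = 0: 188 - 2q_D - (q_A + q_L) = 0.
Adding the 3 conditions: 468 − 2Q − 2Q = 0, i.e. Q = 117.
Back-substituting: q_A = (156 − 117) = 39, q_L = (124 − 117) = 7, q_D = (188 − 117) = 71.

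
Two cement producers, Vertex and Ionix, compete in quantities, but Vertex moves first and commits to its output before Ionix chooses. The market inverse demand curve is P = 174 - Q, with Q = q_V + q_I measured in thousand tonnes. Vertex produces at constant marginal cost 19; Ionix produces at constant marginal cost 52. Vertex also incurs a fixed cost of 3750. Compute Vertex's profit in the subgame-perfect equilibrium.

668

The follower Ionix best-responds to any q_V: π_I = (174 - Q)q_I - 52q_I.
Follower FOC: 122 - q_V - 2q_I = 0, so q_I(q_V) = (122 - q_V)/2.
The leader anticipates this reaction. Substituting into P = 174 - Q gives P = 113 - (1/2)q_V, so π_V = (113 - (1/2)q_V)q_V - 19q_V.
The leader's first-order condition 94 - q_V = 0 yields q_V = 94.
Then q_I = (122 - 94)/2 = 14.
Price P = 174 - 108 = 66.
Vertex's profit: (66 - 19)·94 - 3750 = 668.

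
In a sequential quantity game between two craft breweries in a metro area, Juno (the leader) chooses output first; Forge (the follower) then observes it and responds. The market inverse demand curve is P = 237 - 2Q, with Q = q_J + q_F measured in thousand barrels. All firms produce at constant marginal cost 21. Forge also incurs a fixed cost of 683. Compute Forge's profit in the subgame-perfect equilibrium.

775

Solve by backward induction. Given q_J, the follower Forge maximises π_F = (237 - 2q_J - 2q_F)q_F - 21q_F.
∂π_F/∂q_F = 216 - 2q_J - 4q_F = 0 gives the reaction function q_F = (216 - 2q_J)/4.
The leader anticipates this reaction. Substituting into P = 237 - 2Q gives P = 129 - q_J, so π_J = (129 - q_J)q_J - 21q_J.
Maximising: ∂π_J/∂q_J = 108 - 2q_J = 0, giving q_J = 54.
Then q_F = (216 - 2·54)/4 = 27.
Price P = 237 - 2·81 = 75.
Forge's profit: (75 - 21)·27 - 683 = 775.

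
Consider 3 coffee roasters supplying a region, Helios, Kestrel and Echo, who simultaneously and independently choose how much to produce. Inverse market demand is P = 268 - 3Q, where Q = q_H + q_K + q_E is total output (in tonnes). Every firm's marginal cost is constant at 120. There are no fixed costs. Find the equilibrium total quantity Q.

A representative firm's profit is π_i = q_i(268 - 3Q) - 120q_i.
Setting ∂π_i/∂q_i = 0 with rivals' quantities fixed: 148 - 6q_i - 3·Σ_{j≠i} q_j = 0.
With identical firms every q_j equals q_i, so Σ_{j≠i} q_j = 2q_i and 148 = 12q_i, giving q_i = 37/3.
Total output Q = 37/3 + 37/3 + 37/3 = 37.

37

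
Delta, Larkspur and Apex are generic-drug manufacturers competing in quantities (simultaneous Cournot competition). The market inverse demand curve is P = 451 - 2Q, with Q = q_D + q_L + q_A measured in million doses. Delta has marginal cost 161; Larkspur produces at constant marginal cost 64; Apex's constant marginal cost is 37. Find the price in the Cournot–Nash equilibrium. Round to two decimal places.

Delta's profit: π_D = (451 - 2Q)q_D - (161q_D). Setting ∂π_D/∂q_D = 0: 290 - 4q_D - 2(q_L + q_A) = 0.
Larkspur's profit: π_L = (451 - 2Q)q_L - (64q_L). Setting ∂π_L/∂q_L = 0: 387 - 4q_L - 2(q_D + q_A) = 0.
Apex's profit: π_A = (451 - 2Q)q_A - (37q_A). Setting ∂π_A/∂q_A = 0: 414 - 4q_A - 2(q_D + q_L) = 0.
Adding the 3 first-order conditions: 1091 − 8Q = 0, so Q = 1091/8.
Back-substituting: q_D = (290 − 1091/4)/2 = 69/8, q_L = (387 − 1091/4)/2 = 457/8, q_A = (414 − 1091/4)/2 = 565/8.
Total output Q = 1091/8, so price P = 451 - 2·(1091/8) = 713/4.

178.25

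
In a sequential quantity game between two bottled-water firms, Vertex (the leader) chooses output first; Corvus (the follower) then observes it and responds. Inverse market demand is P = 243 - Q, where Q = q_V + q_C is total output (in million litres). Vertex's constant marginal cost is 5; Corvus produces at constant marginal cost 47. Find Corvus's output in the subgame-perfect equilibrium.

28

The follower Corvus best-responds to any q_V: π_C = (243 - Q)q_C - 47q_C.
Follower FOC: 196 - q_V - 2q_C = 0, so q_C(q_V) = (196 - q_V)/2.
The leader anticipates this reaction. Substituting into P = 243 - Q gives P = 145 - (1/2)q_V, so π_V = (145 - (1/2)q_V)q_V - 5q_V.
The leader's first-order condition 140 - q_V = 0 yields q_V = 140.
Then q_C = (196 - 140)/2 = 28.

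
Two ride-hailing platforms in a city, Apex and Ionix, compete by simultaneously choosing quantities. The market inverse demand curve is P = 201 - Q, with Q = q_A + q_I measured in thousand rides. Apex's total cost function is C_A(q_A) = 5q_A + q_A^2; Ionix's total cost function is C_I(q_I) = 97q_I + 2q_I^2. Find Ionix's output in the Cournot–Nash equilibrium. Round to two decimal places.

Apex's profit: π_A = (201 - Q)q_A - (5q_A + q_A²). Setting ∂π_A/∂q_A = 0: 196 - 4q_A - (q_I) = 0.
Ionix's first-order condition: 104 - 6q_I - (q_A) = 0.
Rearranging gives the reaction functions q_A = (196 - q_I)/4 and q_I = (104 - q_A)/6.
Solving the pair: q_A = 1072/23, q_I = 220/23.

9.57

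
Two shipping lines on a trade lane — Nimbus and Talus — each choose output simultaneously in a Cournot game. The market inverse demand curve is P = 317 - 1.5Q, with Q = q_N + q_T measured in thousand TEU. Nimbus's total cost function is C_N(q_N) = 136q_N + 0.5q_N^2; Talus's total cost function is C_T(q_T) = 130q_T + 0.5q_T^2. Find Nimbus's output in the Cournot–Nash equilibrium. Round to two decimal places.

32.25

Nimbus's profit: π_N = (317 - 1.5Q)q_N - (136q_N + (1/2)q_N²). Setting ∂π_N/∂q_N = 0: 181 - 4q_N - (3/2)(q_T) = 0.
Talus's first-order condition: 187 - 4q_T - (3/2)(q_N) = 0.
Best responses: q_N = (181 - (3/2)q_T)/4, q_T = (187 - (3/2)q_N)/4.
Solving the pair: q_N = 1774/55, q_T = 1906/55.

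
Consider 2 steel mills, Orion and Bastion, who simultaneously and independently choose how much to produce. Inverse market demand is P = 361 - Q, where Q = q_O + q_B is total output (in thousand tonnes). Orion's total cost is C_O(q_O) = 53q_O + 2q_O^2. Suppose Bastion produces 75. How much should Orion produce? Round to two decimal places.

With the rival's output fixed at 75, Orion's profit is π_O = (361 - 75 - q_O)q_O - (53q_O + 2q_O²) = (286 - q_O)q_O - (53q_O + 2q_O²).
∂π_O/∂q_O = 233 - 6q_O = 0, so q_O = 233/6.

38.83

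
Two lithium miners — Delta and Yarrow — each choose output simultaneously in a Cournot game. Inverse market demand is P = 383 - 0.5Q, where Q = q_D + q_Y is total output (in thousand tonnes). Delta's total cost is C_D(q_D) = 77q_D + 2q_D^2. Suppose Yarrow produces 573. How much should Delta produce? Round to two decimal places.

With the rival's output fixed at 573, Delta's profit is π_D = (383 - (1/2)·573 - (1/2)q_D)q_D - (77q_D + 2q_D²) = (193/2 - (1/2)q_D)q_D - (77q_D + 2q_D²).
∂π_D/∂q_D = 39/2 - 5q_D = 0, so q_D = 39/10.

3.90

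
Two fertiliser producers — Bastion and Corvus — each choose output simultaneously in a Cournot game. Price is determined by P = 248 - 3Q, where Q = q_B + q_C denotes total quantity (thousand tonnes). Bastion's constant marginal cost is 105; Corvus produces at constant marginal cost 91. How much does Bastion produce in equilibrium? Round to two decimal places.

14.33

Bastion's profit: π_B = (248 - 3Q)q_B - (105q_B). Setting ∂π_B/∂q_B = 0: 143 - 6q_B - 3(q_C) = 0.
Corvus's first-order condition: 157 - 6q_C - 3(q_B) = 0.
So q_B = (143 - 3q_C)/6 and q_C = (157 - 3q_B)/6.
Substituting one into the other gives q_B = 43/3 and q_C = 19.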